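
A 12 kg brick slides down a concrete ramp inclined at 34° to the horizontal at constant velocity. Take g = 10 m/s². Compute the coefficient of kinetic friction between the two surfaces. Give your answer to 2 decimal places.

0.67

At constant velocity the net force along the incline is zero: mg sin 34° = μ mg cos 34°.
So μ = tan 34° = 0.5592 / 0.8290 = 0.6745.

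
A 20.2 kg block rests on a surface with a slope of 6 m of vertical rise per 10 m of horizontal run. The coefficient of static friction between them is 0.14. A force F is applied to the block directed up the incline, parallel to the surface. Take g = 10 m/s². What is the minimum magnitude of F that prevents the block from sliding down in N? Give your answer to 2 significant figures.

80 N

The normal force is N = mg cos 30.96° = 173.214 N. With F at its minimum the block is on the verge of sliding down, so static friction is at its maximum μ_s N = 0.14 × 173.214 = 24.250 N and acts up the slope.
Equilibrium along the incline: F + μ_s N = mg sin 30.96°, so F = 103.928 − 24.250 = 79.678 N.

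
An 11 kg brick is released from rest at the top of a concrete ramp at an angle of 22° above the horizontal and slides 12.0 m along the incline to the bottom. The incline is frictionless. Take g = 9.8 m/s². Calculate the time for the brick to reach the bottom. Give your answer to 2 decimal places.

2.56 s

The weight component along the incline is mg sin 22° = 40.383 N and the normal force is N = mg cos 22° = 99.950 N.
With no friction, a = g sin 22° = 3.6711 m/s².
Starting from rest, L = ½at², so t = √(2L/a) = √(2 × 12.0 / 3.6711) = 2.5569 s.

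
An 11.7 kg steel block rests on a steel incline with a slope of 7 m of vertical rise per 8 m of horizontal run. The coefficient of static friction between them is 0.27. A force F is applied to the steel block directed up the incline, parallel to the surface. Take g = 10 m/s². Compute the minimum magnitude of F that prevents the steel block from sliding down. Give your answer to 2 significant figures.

53 N

The normal force is N = mg cos 41.19° = 88.051 N. With F at its minimum the steel block is on the verge of sliding down, so static friction is at its maximum μ_s N = 0.27 × 88.051 = 23.774 N and acts up the slope.
Equilibrium along the incline: F + μ_s N = mg sin 41.19°, so F = 77.045 − 23.774 = 53.271 N.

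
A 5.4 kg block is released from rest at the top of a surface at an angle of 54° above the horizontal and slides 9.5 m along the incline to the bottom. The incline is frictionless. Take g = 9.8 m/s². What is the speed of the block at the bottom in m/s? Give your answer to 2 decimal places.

The weight component along the incline is mg sin 54° = 42.813 N and the normal force is N = mg cos 54° = 31.106 N.
With no friction, a = g sin 54° = 7.9284 m/s².
Starting from rest over a distance of 9.5 m, v² = 2aL = 2 × 7.9284 × 9.5 = 150.6396, so v = 12.2735 m/s.

12.27 m/s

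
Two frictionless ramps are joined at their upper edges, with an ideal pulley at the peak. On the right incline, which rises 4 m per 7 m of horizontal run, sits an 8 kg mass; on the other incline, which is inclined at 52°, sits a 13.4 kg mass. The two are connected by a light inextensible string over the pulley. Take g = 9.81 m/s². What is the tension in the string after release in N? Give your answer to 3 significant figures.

Resolve each weight along its own incline: the 8 kg mass has component 8 × 9.81 × sin 29.74° = 38.937 N down its slope, and the 13.4 kg mass has 13.4 × 9.81 × sin 52° = 103.587 N down its slope.
The 13.4 kg side's 103.587 N exceeds the other side's 38.937 N, so that mass slides down and the 8 kg mass slides up. Taking that direction as positive, Newton's second law for the whole system gives 103.587 − 38.937 = (8 + 13.4) a, so a = 64.650 / 21.4 = 3.0210 m/s².
For the 8 kg mass (up-slope positive): T − 38.937 = 8 × 3.0210, so T = 63.105 N.

63.1 N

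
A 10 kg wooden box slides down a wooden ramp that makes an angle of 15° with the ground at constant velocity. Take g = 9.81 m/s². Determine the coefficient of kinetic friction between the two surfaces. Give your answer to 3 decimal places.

0.268

At constant velocity the net force along the incline is zero: mg sin 15° = μ mg cos 15°.
So μ = tan 15° = 0.2588 / 0.9659 = 0.2679.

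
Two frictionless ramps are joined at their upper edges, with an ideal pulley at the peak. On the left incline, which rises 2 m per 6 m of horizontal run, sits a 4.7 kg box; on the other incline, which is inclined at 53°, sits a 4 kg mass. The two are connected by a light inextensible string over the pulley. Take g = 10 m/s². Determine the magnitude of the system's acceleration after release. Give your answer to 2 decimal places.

1.96 m/s²

Resolve each weight along its own incline: the 4.7 kg mass has component 4.7 × 10 × sin 18.43° = 14.863 N down its slope, and the 4 kg mass has 4 × 10 × sin 53° = 31.945 N down its slope.
The 4 kg side's 31.945 N exceeds the other side's 14.863 N, so that mass slides down and the 4.7 kg mass slides up. Taking that direction as positive, Newton's second law for the whole system gives 31.945 − 14.863 = (4.7 + 4) a, so a = 17.082 / 8.7 = 1.9634 m/s².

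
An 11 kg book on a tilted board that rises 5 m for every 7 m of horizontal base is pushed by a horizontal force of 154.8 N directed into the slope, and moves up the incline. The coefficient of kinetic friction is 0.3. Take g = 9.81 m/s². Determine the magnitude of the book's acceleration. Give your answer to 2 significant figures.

0.90 m/s²

The horizontal push has components F cos 35.54° = 154.8 × 0.8137 = 125.961 N up the incline and F sin 35.54° = 154.8 × 0.5812 = 89.970 N pressing into the surface.
The normal force is therefore N = mg cos 35.54° + F sin 35.54° = 87.806 + 89.970 = 177.776 N, and kinetic friction down the slope is μN = 0.3 × 177.776 = 53.333 N.
Along the incline: F cos 35.54° − mg sin 35.54° − μN = ma, so 125.961 − 62.717 − 53.333 = 11 a, giving a = 0.9010 m/s².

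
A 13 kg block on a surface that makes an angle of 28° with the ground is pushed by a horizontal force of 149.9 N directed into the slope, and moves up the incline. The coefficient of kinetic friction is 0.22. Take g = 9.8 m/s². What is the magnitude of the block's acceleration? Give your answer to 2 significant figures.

2.5 m/s²

The horizontal push has components F cos 28° = 149.9 × 0.8829 = 132.347 N up the incline and F sin 28° = 149.9 × 0.4695 = 70.378 N pressing into the surface.
The normal force is therefore N = mg cos 28° + F sin 28° = 112.481 + 70.378 = 182.859 N, and kinetic friction down the slope is μN = 0.22 × 182.859 = 40.229 N.
Along the incline: F cos 28° − mg sin 28° − μN = ma, so 132.347 − 59.814 − 40.229 = 13 a, giving a = 2.4849 m/s².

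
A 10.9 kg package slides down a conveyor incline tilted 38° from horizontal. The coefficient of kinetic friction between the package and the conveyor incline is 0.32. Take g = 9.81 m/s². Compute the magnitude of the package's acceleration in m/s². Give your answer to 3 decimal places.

Resolving the weight along the incline: the component pulling the package down the slope is mg sin 38° = 10.9 × 9.81 × 0.6157 = 65.836 N, and the normal force is N = mg cos 38° = 10.9 × 9.81 × 0.7880 = 84.260 N.
Kinetic friction acts up the slope with magnitude f = μN = 0.32 × 84.260 = 26.963 N.
Net force along the incline is 65.836 − 26.963 = 38.873 N, so a = 38.873 / 10.9 = 3.5663 m/s².

3.566 m/s²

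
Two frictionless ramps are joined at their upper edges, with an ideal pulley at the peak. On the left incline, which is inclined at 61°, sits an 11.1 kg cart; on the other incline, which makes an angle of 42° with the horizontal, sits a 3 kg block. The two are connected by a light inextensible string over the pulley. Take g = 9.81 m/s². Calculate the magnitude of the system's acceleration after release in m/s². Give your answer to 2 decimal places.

Resolve each weight along its own incline: the 11.1 kg mass has component 11.1 × 9.81 × sin 61° = 95.238 N down its slope, and the 3 kg mass has 3 × 9.81 × sin 42° = 19.693 N down its slope.
The 11.1 kg side's 95.238 N exceeds the other side's 19.693 N, so that mass slides down and the 3 kg mass slides up. Taking that direction as positive, Newton's second law for the whole system gives 95.238 − 19.693 = (11.1 + 3) a, so a = 75.545 / 14.1 = 5.3578 m/s².

5.36 m/s²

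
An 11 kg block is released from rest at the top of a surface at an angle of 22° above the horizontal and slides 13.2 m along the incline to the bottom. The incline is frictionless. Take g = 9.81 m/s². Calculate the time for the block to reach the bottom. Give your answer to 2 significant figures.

The weight component along the incline is mg sin 22° = 40.424 N and the normal force is N = mg cos 22° = 100.052 N.
With no friction, a = g sin 22° = 3.6749 m/s².
Starting from rest, L = ½at², so t = √(2L/a) = √(2 × 13.2 / 3.6749) = 2.6803 s.

2.7 s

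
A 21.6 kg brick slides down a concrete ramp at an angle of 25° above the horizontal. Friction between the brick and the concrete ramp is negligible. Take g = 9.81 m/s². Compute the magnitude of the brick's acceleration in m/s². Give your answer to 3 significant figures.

4.15 m/s²

Resolving the weight along the incline: the component pulling the brick down the slope is mg sin 25° = 21.6 × 9.81 × 0.4226 = 89.547 N, and the normal force is N = mg cos 25° = 21.6 × 9.81 × 0.9063 = 192.041 N.
With no friction the net force along the incline is 89.547 N, so a = g sin 25° = 89.547 / 21.6 = 4.1457 m/s².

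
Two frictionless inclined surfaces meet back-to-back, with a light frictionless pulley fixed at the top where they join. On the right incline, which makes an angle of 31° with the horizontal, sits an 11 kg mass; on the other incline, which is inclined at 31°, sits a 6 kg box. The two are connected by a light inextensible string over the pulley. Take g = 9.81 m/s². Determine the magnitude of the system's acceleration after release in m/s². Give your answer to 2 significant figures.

1.5 m/s²

Resolve each weight along its own incline: the 11 kg mass has component 11 × 9.81 × sin 31° = 55.578 N down its slope, and the 6 kg mass has 6 × 9.81 × sin 31° = 30.315 N down its slope.
The 11 kg side's 55.578 N exceeds the other side's 30.315 N, so that mass slides down and the 6 kg mass slides up. Taking that direction as positive, Newton's second law for the whole system gives 55.578 − 30.315 = (11 + 6) a, so a = 25.263 / 17 = 1.4861 m/s².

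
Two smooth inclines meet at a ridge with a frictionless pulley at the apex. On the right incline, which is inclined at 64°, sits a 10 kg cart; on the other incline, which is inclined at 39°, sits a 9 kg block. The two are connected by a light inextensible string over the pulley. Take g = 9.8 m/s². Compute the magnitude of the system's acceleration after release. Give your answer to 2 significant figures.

1.7 m/s²

Resolve each weight along its own incline: the 10 kg mass has component 10 × 9.8 × sin 64° = 88.082 N down its slope, and the 9 kg mass has 9 × 9.8 × sin 39° = 55.506 N down its slope.
The 10 kg side's 88.082 N exceeds the other side's 55.506 N, so that mass slides down and the 9 kg mass slides up. Taking that direction as positive, Newton's second law for the whole system gives 88.082 − 55.506 = (10 + 9) a, so a = 32.576 / 19 = 1.7145 m/s².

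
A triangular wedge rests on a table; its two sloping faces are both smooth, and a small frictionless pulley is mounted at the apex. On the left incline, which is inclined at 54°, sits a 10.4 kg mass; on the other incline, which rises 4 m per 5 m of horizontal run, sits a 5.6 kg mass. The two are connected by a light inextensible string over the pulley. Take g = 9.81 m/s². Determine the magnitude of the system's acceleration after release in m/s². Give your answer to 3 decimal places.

Resolve each weight along its own incline: the 10.4 kg mass has component 10.4 × 9.81 × sin 54° = 82.539 N down its slope, and the 5.6 kg mass has 5.6 × 9.81 × sin 38.66° = 34.318 N down its slope.
The 10.4 kg side's 82.539 N exceeds the other side's 34.318 N, so that mass slides down and the 5.6 kg mass slides up. Taking that direction as positive, Newton's second law for the whole system gives 82.539 − 34.318 = (10.4 + 5.6) a, so a = 48.221 / 16 = 3.0138 m/s².

3.014 m/s²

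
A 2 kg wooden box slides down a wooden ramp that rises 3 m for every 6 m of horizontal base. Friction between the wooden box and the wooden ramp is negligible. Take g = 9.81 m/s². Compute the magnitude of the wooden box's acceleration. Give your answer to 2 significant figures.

Resolving the weight along the incline: the component pulling the wooden box down the slope is mg sin 26.57° = 2 × 9.81 × 0.4472 = 8.774 N, and the normal force is N = mg cos 26.57° = 2 × 9.81 × 0.8944 = 17.548 N.
With no friction the net force along the incline is 8.774 N, so a = g sin 26.57° = 8.774 / 2 = 4.3870 m/s².

4.4 m/s²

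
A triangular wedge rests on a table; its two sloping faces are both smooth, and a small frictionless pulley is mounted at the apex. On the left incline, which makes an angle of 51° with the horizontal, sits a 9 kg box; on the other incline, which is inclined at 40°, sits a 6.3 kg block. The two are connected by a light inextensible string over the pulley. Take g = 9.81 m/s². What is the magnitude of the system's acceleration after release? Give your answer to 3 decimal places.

Resolve each weight along its own incline: the 9 kg mass has component 9 × 9.81 × sin 51° = 68.614 N down its slope, and the 6.3 kg mass has 6.3 × 9.81 × sin 40° = 39.726 N down its slope.
The 9 kg side's 68.614 N exceeds the other side's 39.726 N, so that mass slides down and the 6.3 kg mass slides up. Taking that direction as positive, Newton's second law for the whole system gives 68.614 − 39.726 = (9 + 6.3) a, so a = 28.888 / 15.3 = 1.8881 m/s².

1.888 m/s²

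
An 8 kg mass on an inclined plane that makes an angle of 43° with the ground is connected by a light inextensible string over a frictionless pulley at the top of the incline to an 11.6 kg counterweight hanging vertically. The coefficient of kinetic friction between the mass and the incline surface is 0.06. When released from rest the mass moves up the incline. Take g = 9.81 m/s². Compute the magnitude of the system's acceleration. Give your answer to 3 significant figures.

2.90 m/s²

For the mass on the incline: the weight component along the slope is m₁g sin 43° = 8 × 9.81 × 0.6820 = 53.523 N and the normal force is N = m₁g cos 43° = 57.397 N.
Kinetic friction opposes the mass's motion up the incline: f = μN = 0.06 × 57.397 = 3.444 N acting down the slope.
Newton's second law for the mass (up-slope positive): T − 53.523 − 3.444 = 8 a. For the hanging counterweight (downward positive): 11.6 × 9.81 − T = 11.6 a.
Adding the two equations eliminates T: 56.829 = 19.6 a, so a = 2.8994 m/s².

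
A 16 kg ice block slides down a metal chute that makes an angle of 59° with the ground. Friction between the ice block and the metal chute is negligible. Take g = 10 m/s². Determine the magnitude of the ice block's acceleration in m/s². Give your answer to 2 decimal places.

8.57 m/s²

Resolving the weight along the incline: the component pulling the ice block down the slope is mg sin 59° = 16 × 10 × 0.8572 = 137.152 N, and the normal force is N = mg cos 59° = 16 × 10 × 0.5150 = 82.400 N.
With no friction the net force along the incline is 137.152 N, so a = g sin 59° = 137.152 / 16 = 8.5720 m/s².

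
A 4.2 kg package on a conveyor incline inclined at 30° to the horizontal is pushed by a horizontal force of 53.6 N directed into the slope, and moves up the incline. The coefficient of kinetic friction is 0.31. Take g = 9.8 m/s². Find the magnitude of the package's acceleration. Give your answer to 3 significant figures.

The horizontal push has components F cos 30° = 53.6 × 0.8660 = 46.418 N up the incline and F sin 30° = 53.6 × 0.5000 = 26.800 N pressing into the surface.
The normal force is therefore N = mg cos 30° + F sin 30° = 35.645 + 26.800 = 62.445 N, and kinetic friction down the slope is μN = 0.31 × 62.445 = 19.358 N.
Along the incline: F cos 30° − mg sin 30° − μN = ma, so 46.418 − 20.580 − 19.358 = 4.2 a, giving a = 1.5429 m/s².

1.54 m/s²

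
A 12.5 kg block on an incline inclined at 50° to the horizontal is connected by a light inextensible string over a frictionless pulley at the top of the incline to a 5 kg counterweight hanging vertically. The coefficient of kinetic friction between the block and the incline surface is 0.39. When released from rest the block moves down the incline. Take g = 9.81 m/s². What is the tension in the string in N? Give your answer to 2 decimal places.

For the block on the incline: the weight component along the slope is m₁g sin 50° = 12.5 × 9.81 × 0.7660 = 93.931 N and the normal force is N = m₁g cos 50° = 78.822 N.
Kinetic friction opposes the block's motion down the incline: f = μN = 0.39 × 78.822 = 30.741 N acting up the slope.
Newton's second law for the block (down-slope positive): 93.931 − 30.741 − T = 12.5 a. For the hanging counterweight (upward positive): T − 5 × 9.81 = 5 a.
Adding the two equations eliminates T: 14.140 = 17.5 a, so a = 0.8080 m/s².
Then from the hanging counterweight's equation, T = 5 × (9.81 + 0.8080) = 53.090 N.

53.09 N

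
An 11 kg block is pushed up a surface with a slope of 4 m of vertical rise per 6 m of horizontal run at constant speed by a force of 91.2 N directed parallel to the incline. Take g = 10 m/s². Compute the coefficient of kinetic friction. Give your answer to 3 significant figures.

At constant speed ΣF = 0 along the incline. The applied 91.2 N acts up the slope; the weight component mg sin 33.69° = 61.017 N and kinetic friction μN both act down the slope.
So 91.2 = 61.017 + μ × 91.526, giving μ = (91.2 − 61.017) / 91.526 = 0.3298.

0.330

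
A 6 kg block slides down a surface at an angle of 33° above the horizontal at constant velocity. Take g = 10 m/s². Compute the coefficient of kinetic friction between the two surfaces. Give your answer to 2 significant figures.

0.65

At constant velocity the net force along the incline is zero: mg sin 33° = μ mg cos 33°.
So μ = tan 33° = 0.5446 / 0.8387 = 0.6493.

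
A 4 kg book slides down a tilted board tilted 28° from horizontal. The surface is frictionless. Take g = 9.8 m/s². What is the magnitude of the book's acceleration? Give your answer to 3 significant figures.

4.60 m/s²

Resolving the weight along the incline: the component pulling the book down the slope is mg sin 28° = 4 × 9.8 × 0.4695 = 18.404 N, and the normal force is N = mg cos 28° = 4 × 9.8 × 0.8829 = 34.610 N.
With no friction the net force along the incline is 18.404 N, so a = g sin 28° = 18.404 / 4 = 4.6010 m/s².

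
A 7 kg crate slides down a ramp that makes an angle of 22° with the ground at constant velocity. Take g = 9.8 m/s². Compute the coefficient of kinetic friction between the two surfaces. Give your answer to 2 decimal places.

At constant velocity the net force along the incline is zero: mg sin 22° = μ mg cos 22°.
So μ = tan 22° = 0.3746 / 0.9272 = 0.4040.

0.40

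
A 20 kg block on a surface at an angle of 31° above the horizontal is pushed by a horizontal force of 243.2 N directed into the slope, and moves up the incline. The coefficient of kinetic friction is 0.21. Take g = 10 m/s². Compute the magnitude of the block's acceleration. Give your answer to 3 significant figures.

2.16 m/s²

The horizontal push has components F cos 31° = 243.2 × 0.8572 = 208.471 N up the incline and F sin 31° = 243.2 × 0.5150 = 125.248 N pressing into the surface.
The normal force is therefore N = mg cos 31° + F sin 31° = 171.440 + 125.248 = 296.688 N, and kinetic friction down the slope is μN = 0.21 × 296.688 = 62.304 N.
Along the incline: F cos 31° − mg sin 31° − μN = ma, so 208.471 − 103.000 − 62.304 = 20 a, giving a = 2.1583 m/s².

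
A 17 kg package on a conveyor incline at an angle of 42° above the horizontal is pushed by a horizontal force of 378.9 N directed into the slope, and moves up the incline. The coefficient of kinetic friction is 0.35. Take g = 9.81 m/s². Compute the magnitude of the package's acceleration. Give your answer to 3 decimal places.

2.228 m/s²

The horizontal push has components F cos 42° = 378.9 × 0.7431 = 281.561 N up the incline and F sin 42° = 378.9 × 0.6691 = 253.522 N pressing into the surface.
The normal force is therefore N = mg cos 42° + F sin 42° = 123.927 + 253.522 = 377.449 N, and kinetic friction down the slope is μN = 0.35 × 377.449 = 132.107 N.
Along the incline: F cos 42° − mg sin 42° − μN = ma, so 281.561 − 111.586 − 132.107 = 17 a, giving a = 2.2275 m/s².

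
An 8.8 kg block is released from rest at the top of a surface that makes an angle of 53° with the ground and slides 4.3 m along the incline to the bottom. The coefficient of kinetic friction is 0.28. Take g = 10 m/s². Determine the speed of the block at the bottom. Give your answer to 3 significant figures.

7.36 m/s

The weight component along the incline is mg sin 53° = 70.280 N and the normal force is N = mg cos 53° = 52.960 N.
Friction up the slope is f = μN = 0.28 × 52.960 = 14.829 N, so the net downslope force is 70.280 − 14.829 = 55.451 N and a = 55.451 / 8.8 = 6.3012 m/s².
Starting from rest over a distance of 4.3 m, v² = 2aL = 2 × 6.3012 × 4.3 = 54.1903, so v = 7.3614 m/s.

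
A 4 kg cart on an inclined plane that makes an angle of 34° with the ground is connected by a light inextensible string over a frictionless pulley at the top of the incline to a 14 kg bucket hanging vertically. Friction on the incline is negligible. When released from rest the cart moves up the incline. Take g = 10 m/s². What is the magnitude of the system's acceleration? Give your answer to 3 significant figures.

6.54 m/s²

For the cart on the incline: the weight component along the slope is m₁g sin 34° = 4 × 10 × 0.5592 = 22.368 N and the normal force is N = m₁g cos 34° = 33.162 N.
Newton's second law for the cart (up-slope positive): T − 22.368 = 4 a. For the hanging bucket (downward positive): 14 × 10 − T = 14 a.
Adding the two equations eliminates T: 117.632 = 18 a, so a = 6.5351 m/s².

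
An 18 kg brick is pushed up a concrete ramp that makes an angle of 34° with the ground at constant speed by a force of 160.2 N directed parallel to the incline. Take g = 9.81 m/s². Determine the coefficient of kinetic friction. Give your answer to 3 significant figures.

0.420

At constant speed ΣF = 0 along the incline. The applied 160.2 N acts up the slope; the weight component mg sin 34° = 98.742 N and kinetic friction μN both act down the slope.
So 160.2 = 98.742 + μ × 146.391, giving μ = (160.2 − 98.742) / 146.391 = 0.4198.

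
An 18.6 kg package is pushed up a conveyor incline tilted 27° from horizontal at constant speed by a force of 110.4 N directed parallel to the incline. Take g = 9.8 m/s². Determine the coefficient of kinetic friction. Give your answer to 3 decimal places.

At constant speed ΣF = 0 along the incline. The applied 110.4 N acts up the slope; the weight component mg sin 27° = 82.753 N and kinetic friction μN both act down the slope.
So 110.4 = 82.753 + μ × 162.413, giving μ = (110.4 − 82.753) / 162.413 = 0.1702.

0.170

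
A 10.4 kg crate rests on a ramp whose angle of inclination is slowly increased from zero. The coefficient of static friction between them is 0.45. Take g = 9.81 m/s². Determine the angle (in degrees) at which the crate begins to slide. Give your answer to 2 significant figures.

24°

At the threshold of sliding, static friction is at its maximum μ_s N and exactly balances the weight component along the incline: mg sin θ = μ_s mg cos θ.
Hence tan θ = μ_s = 0.45, so θ = arctan(0.45) = 24.2277°.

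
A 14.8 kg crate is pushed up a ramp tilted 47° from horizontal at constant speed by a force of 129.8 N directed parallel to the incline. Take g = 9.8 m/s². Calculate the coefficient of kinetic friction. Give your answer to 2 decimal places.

At constant speed ΣF = 0 along the incline. The applied 129.8 N acts up the slope; the weight component mg sin 47° = 106.076 N and kinetic friction μN both act down the slope.
So 129.8 = 106.076 + μ × 98.917, giving μ = (129.8 − 106.076) / 98.917 = 0.2398.

0.24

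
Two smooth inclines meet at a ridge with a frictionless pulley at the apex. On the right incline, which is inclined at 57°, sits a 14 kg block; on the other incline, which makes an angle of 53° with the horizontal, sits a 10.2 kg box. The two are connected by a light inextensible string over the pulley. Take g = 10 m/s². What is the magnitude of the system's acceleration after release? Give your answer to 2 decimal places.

Resolve each weight along its own incline: the 14 kg mass has component 14 × 10 × sin 57° = 117.414 N down its slope, and the 10.2 kg mass has 10.2 × 10 × sin 53° = 81.461 N down its slope.
The 14 kg side's 117.414 N exceeds the other side's 81.461 N, so that mass slides down and the 10.2 kg mass slides up. Taking that direction as positive, Newton's second law for the whole system gives 117.414 − 81.461 = (14 + 10.2) a, so a = 35.953 / 24.2 = 1.4857 m/s².

1.49 m/s²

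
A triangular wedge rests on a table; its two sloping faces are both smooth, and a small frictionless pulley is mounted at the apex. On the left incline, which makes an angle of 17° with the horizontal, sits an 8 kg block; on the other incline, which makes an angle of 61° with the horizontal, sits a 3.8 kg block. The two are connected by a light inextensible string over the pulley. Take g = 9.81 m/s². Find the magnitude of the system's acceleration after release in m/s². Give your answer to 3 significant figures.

Resolve each weight along its own incline: the 8 kg mass has component 8 × 9.81 × sin 17° = 22.945 N down its slope, and the 3.8 kg mass has 3.8 × 9.81 × sin 61° = 32.604 N down its slope.
The 3.8 kg side's 32.604 N exceeds the other side's 22.945 N, so that mass slides down and the 8 kg mass slides up. Taking that direction as positive, Newton's second law for the whole system gives 32.604 − 22.945 = (8 + 3.8) a, so a = 9.659 / 11.8 = 0.8186 m/s².

0.819 m/s²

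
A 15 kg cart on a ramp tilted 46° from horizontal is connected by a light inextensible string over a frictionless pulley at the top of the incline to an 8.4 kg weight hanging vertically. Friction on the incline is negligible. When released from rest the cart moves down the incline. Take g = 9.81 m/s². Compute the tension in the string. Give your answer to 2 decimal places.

90.82 N

For the cart on the incline: the weight component along the slope is m₁g sin 46° = 15 × 9.81 × 0.7193 = 105.845 N and the normal force is N = m₁g cos 46° = 102.219 N.
Newton's second law for the cart (down-slope positive): 105.845 − T = 15 a. For the hanging weight (upward positive): T − 8.4 × 9.81 = 8.4 a.
Adding the two equations eliminates T: 23.441 = 23.4 a, so a = 1.0018 m/s².
Then from the hanging weight's equation, T = 8.4 × (9.81 + 1.0018) = 90.819 N.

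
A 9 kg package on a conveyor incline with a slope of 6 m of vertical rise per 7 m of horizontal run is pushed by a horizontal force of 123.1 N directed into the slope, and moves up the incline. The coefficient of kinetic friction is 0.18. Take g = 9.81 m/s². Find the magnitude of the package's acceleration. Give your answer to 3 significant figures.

1.06 m/s²

The horizontal push has components F cos 40.60° = 123.1 × 0.7593 = 93.470 N up the incline and F sin 40.60° = 123.1 × 0.6508 = 80.113 N pressing into the surface.
The normal force is therefore N = mg cos 40.60° + F sin 40.60° = 67.039 + 80.113 = 147.152 N, and kinetic friction down the slope is μN = 0.18 × 147.152 = 26.487 N.
Along the incline: F cos 40.60° − mg sin 40.60° − μN = ma, so 93.470 − 57.459 − 26.487 = 9 a, giving a = 1.0582 m/s².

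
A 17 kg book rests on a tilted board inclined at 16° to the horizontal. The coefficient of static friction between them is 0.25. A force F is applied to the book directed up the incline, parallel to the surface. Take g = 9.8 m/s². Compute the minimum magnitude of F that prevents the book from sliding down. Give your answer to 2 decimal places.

The normal force is N = mg cos 16° = 160.146 N. With F at its minimum the book is on the verge of sliding down, so static friction is at its maximum μ_s N = 0.25 × 160.146 = 40.036 N and acts up the slope.
Equilibrium along the incline: F + μ_s N = mg sin 16°, so F = 45.921 − 40.036 = 5.885 N.

5.88 N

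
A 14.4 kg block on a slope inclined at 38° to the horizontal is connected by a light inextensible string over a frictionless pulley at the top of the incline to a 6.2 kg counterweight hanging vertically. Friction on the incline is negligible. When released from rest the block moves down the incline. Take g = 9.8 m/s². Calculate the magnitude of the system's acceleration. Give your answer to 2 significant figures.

For the block on the incline: the weight component along the slope is m₁g sin 38° = 14.4 × 9.8 × 0.6157 = 86.888 N and the normal force is N = m₁g cos 38° = 111.204 N.
Newton's second law for the block (down-slope positive): 86.888 − T = 14.4 a. For the hanging counterweight (upward positive): T − 6.2 × 9.8 = 6.2 a.
Adding the two equations eliminates T: 26.128 = 20.6 a, so a = 1.2683 m/s².

1.3 m/s²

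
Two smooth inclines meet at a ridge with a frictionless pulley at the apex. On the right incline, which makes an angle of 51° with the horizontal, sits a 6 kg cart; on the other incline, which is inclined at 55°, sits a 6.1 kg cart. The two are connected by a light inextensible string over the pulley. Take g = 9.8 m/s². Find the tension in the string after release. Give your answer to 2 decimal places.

47.32 N

Resolve each weight along its own incline: the 6 kg mass has component 6 × 9.8 × sin 51° = 45.696 N down its slope, and the 6.1 kg mass has 6.1 × 9.8 × sin 55° = 48.969 N down its slope.
The 6.1 kg side's 48.969 N exceeds the other side's 45.696 N, so that mass slides down and the 6 kg mass slides up. Taking that direction as positive, Newton's second law for the whole system gives 48.969 − 45.696 = (6 + 6.1) a, so a = 3.273 / 12.1 = 0.2705 m/s².
For the 6 kg mass (up-slope positive): T − 45.696 = 6 × 0.2705, so T = 47.319 N.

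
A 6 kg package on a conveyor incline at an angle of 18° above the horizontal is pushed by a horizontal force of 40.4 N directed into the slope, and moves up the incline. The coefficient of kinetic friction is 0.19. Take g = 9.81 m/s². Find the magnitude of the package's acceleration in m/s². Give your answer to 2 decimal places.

The horizontal push has components F cos 18° = 40.4 × 0.9511 = 38.424 N up the incline and F sin 18° = 40.4 × 0.3090 = 12.484 N pressing into the surface.
The normal force is therefore N = mg cos 18° + F sin 18° = 55.982 + 12.484 = 68.466 N, and kinetic friction down the slope is μN = 0.19 × 68.466 = 13.009 N.
Along the incline: F cos 18° − mg sin 18° − μN = ma, so 38.424 − 18.188 − 13.009 = 6 a, giving a = 1.2045 m/s².

1.20 m/s²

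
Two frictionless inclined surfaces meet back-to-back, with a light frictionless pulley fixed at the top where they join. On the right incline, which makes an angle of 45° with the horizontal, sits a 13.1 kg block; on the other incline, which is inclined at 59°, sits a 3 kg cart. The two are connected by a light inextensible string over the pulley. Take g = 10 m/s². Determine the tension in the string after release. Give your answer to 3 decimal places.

38.184 N

Resolve each weight along its own incline: the 13.1 kg mass has component 13.1 × 10 × sin 45° = 92.631 N down its slope, and the 3 kg mass has 3 × 10 × sin 59° = 25.715 N down its slope.
The 13.1 kg side's 92.631 N exceeds the other side's 25.715 N, so that mass slides down and the 3 kg mass slides up. Taking that direction as positive, Newton's second law for the whole system gives 92.631 − 25.715 = (13.1 + 3) a, so a = 66.916 / 16.1 = 4.1563 m/s².
For the 3 kg mass (up-slope positive): T − 25.715 = 3 × 4.1563, so T = 38.184 N.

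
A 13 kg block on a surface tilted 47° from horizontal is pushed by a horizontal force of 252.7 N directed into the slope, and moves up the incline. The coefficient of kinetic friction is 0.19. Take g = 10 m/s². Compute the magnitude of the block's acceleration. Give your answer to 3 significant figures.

1.95 m/s²

The horizontal push has components F cos 47° = 252.7 × 0.6820 = 172.341 N up the incline and F sin 47° = 252.7 × 0.7314 = 184.825 N pressing into the surface.
The normal force is therefore N = mg cos 47° + F sin 47° = 88.660 + 184.825 = 273.485 N, and kinetic friction down the slope is μN = 0.19 × 273.485 = 51.962 N.
Along the incline: F cos 47° − mg sin 47° − μN = ma, so 172.341 − 95.082 − 51.962 = 13 a, giving a = 1.9459 m/s².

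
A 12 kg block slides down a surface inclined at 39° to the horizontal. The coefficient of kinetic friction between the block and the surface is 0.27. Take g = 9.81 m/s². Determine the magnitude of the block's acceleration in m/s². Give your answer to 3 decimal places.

4.115 m/s²

Resolving the weight along the incline: the component pulling the block down the slope is mg sin 39° = 12 × 9.81 × 0.6293 = 74.081 N, and the normal force is N = mg cos 39° = 12 × 9.81 × 0.7771 = 91.480 N.
Kinetic friction acts up the slope with magnitude f = μN = 0.27 × 91.480 = 24.700 N.
Net force along the incline is 74.081 − 24.700 = 49.381 N, so a = 49.381 / 12 = 4.1151 m/s².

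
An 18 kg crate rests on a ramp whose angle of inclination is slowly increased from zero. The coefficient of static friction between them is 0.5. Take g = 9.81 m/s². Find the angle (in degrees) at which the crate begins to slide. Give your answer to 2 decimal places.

At the threshold of sliding, static friction is at its maximum μ_s N and exactly balances the weight component along the incline: mg sin θ = μ_s mg cos θ.
Hence tan θ = μ_s = 0.5, so θ = arctan(0.5) = 26.5651°.

26.57°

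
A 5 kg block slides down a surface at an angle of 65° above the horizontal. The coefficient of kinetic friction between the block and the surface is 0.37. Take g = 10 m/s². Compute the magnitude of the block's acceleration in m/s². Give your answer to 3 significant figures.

7.50 m/s²

Resolving the weight along the incline: the component pulling the block down the slope is mg sin 65° = 5 × 10 × 0.9063 = 45.315 N, and the normal force is N = mg cos 65° = 5 × 10 × 0.4226 = 21.130 N.
Kinetic friction acts up the slope with magnitude f = μN = 0.37 × 21.130 = 7.818 N.
Net force along the incline is 45.315 − 7.818 = 37.497 N, so a = 37.497 / 5 = 7.4994 m/s².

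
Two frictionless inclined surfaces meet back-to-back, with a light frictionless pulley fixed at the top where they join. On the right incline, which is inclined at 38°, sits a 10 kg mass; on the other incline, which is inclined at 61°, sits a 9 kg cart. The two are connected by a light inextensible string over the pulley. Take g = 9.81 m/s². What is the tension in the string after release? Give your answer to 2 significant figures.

69 N

Resolve each weight along its own incline: the 10 kg mass has component 10 × 9.81 × sin 38° = 60.396 N down its slope, and the 9 kg mass has 9 × 9.81 × sin 61° = 77.220 N down its slope.
The 9 kg side's 77.220 N exceeds the other side's 60.396 N, so that mass slides down and the 10 kg mass slides up. Taking that direction as positive, Newton's second law for the whole system gives 77.220 − 60.396 = (10 + 9) a, so a = 16.824 / 19 = 0.8855 m/s².
For the 10 kg mass (up-slope positive): T − 60.396 = 10 × 0.8855, so T = 69.251 N.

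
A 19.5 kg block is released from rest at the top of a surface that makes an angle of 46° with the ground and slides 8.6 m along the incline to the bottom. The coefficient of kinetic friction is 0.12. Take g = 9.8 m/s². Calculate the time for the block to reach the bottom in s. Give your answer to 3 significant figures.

The weight component along the incline is mg sin 46° = 137.466 N and the normal force is N = mg cos 46° = 132.749 N.
Friction up the slope is f = μN = 0.12 × 132.749 = 15.930 N, so the net downslope force is 137.466 − 15.930 = 121.536 N and a = 121.536 / 19.5 = 6.2326 m/s².
Starting from rest, L = ½at², so t = √(2L/a) = √(2 × 8.6 / 6.2326) = 1.6612 s.

1.66 s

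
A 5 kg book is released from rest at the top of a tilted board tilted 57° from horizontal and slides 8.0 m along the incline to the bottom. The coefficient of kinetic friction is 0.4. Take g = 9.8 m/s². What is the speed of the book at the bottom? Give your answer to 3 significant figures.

9.87 m/s

The weight component along the incline is mg sin 57° = 41.095 N and the normal force is N = mg cos 57° = 26.687 N.
Friction up the slope is f = μN = 0.4 × 26.687 = 10.675 N, so the net downslope force is 41.095 − 10.675 = 30.420 N and a = 30.420 / 5 = 6.0840 m/s².
Starting from rest over a distance of 8.0 m, v² = 2aL = 2 × 6.0840 × 8.0 = 97.3440, so v = 9.8663 m/s.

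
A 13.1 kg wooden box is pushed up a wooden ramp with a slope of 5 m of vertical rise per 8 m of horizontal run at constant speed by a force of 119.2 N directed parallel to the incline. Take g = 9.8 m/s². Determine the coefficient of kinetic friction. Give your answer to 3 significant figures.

0.470

At constant speed ΣF = 0 along the incline. The applied 119.2 N acts up the slope; the weight component mg sin 32.01° = 68.041 N and kinetic friction μN both act down the slope.
So 119.2 = 68.041 + μ × 108.866, giving μ = (119.2 − 68.041) / 108.866 = 0.4699.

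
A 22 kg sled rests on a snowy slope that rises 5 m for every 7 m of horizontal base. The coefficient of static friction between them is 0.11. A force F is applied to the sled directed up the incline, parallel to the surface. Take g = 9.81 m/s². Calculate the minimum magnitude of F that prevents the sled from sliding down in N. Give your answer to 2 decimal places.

106.12 N

The normal force is N = mg cos 35.54° = 175.620 N. With F at its minimum the sled is on the verge of sliding down, so static friction is at its maximum μ_s N = 0.11 × 175.620 = 19.318 N and acts up the slope.
Equilibrium along the incline: F + μ_s N = mg sin 35.54°, so F = 125.443 − 19.318 = 106.125 N.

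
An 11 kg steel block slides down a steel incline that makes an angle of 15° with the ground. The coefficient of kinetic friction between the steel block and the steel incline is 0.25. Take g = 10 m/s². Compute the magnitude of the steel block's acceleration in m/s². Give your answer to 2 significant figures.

Resolving the weight along the incline: the component pulling the steel block down the slope is mg sin 15° = 11 × 10 × 0.2588 = 28.468 N, and the normal force is N = mg cos 15° = 11 × 10 × 0.9659 = 106.249 N.
Kinetic friction acts up the slope with magnitude f = μN = 0.25 × 106.249 = 26.562 N.
Net force along the incline is 28.468 − 26.562 = 1.906 N, so a = 1.906 / 11 = 0.1733 m/s².

0.17 m/s²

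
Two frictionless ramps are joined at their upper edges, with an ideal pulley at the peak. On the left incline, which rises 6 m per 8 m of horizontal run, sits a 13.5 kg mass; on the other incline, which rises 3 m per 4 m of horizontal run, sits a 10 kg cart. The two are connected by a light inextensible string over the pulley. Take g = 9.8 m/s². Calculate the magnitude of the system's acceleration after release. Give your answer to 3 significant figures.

Resolve each weight along its own incline: the 13.5 kg mass has component 13.5 × 9.8 × sin 36.87° = 79.380 N down its slope, and the 10 kg mass has 10 × 9.8 × sin 36.87° = 58.800 N down its slope.
The 13.5 kg side's 79.380 N exceeds the other side's 58.800 N, so that mass slides down and the 10 kg mass slides up. Taking that direction as positive, Newton's second law for the whole system gives 79.380 − 58.800 = (13.5 + 10) a, so a = 20.580 / 23.5 = 0.8757 m/s².

0.876 m/s²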